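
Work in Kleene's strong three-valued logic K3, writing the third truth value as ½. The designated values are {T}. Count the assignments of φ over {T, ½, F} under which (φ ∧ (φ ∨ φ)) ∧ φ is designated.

1

φ=T: T ✓
φ=½: ½ ·
φ=F: F ·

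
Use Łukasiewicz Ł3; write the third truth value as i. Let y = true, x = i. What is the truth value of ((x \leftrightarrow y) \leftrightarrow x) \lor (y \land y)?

true

x \leftrightarrow y = i \leftrightarrow true = i
(x \leftrightarrow y) \leftrightarrow x = i \leftrightarrow i = true
y \land y = true \land true = true
((x \leftrightarrow y) \leftrightarrow x) \lor (y \land y) = true \lor true = true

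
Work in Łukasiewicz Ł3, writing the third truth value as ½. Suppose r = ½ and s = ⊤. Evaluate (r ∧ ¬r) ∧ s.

¬r = ¬½ = ½
r ∧ ¬r = ½ ∧ ½ = ½
(r ∧ ¬r) ∧ s = ½ ∧ ⊤ = ½

½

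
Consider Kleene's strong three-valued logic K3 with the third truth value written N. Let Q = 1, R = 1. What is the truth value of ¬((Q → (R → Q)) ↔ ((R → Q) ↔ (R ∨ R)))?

0

R → Q = 1 → 1 = 1
Q → (R → Q) = 1 → 1 = 1
R → Q = 1 → 1 = 1
R ∨ R = 1 ∨ 1 = 1
(R → Q) ↔ (R ∨ R) = 1 ↔ 1 = 1
(Q → (R → Q)) ↔ ((R → Q) ↔ (R ∨ R)) = 1 ↔ 1 = 1
¬((Q → (R → Q)) ↔ ((R → Q) ↔ (R ∨ R))) = ¬1 = 0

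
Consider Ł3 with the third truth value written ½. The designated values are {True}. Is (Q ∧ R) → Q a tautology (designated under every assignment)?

Every assignment of Q, R over {True, ½, False} gives a value in {True}.
In particular, with Q=½, R=½: (Q ∧ R) → Q = True.

Yes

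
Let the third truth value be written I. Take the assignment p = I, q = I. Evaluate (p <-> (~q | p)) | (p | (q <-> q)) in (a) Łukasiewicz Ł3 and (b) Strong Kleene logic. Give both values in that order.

True; I

In Łukasiewicz Ł3: ~q = ~I = I
~q | p = I | I = I
p <-> (~q | p) = I <-> I = True
q <-> q = I <-> I = True
p | (q <-> q) = I | True = True
(p <-> (~q | p)) | (p | (q <-> q)) = True | True = True
In Strong Kleene logic: ~q = ~I = I
~q | p = I | I = I
p <-> (~q | p) = I <-> I = I
q <-> q = I <-> I = I
p | (q <-> q) = I | I = I
(p <-> (~q | p)) | (p | (q <-> q)) = I | I = I
They differ because Łukasiewicz Ł3 and Strong Kleene logic treat I differently under implication.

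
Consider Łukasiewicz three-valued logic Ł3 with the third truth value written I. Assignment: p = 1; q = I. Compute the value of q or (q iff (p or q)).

I

p or q = 1 or I = 1
q iff (p or q) = I iff 1 = I  [1 − |½−1|]
q or (q iff (p or q)) = I or I = I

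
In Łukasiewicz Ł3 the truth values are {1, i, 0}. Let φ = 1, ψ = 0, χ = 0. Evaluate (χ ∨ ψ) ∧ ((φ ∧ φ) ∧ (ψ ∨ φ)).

χ ∨ ψ = 0 ∨ 0 = 0
φ ∧ φ = 1 ∧ 1 = 1
ψ ∨ φ = 0 ∨ 1 = 1
(φ ∧ φ) ∧ (ψ ∨ φ) = 1 ∧ 1 = 1
(χ ∨ ψ) ∧ ((φ ∧ φ) ∧ (ψ ∨ φ)) = 0 ∧ 1 = 0

0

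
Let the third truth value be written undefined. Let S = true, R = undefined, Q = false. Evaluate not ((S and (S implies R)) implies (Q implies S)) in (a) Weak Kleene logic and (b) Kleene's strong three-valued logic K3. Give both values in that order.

undefined; false

In Weak Kleene logic: S implies R = true implies undefined = undefined  [any arg is the third value ⇒ result is the third value]
S and (S implies R) = true and undefined = undefined
Q implies S = false implies true = true
(S and (S implies R)) implies (Q implies S) = undefined implies true = undefined
not ((S and (S implies R)) implies (Q implies S)) = not undefined = undefined
In Kleene's strong three-valued logic K3: S implies R = true implies undefined = undefined
S and (S implies R) = true and undefined = undefined
Q implies S = false implies true = true
(S and (S implies R)) implies (Q implies S) = undefined implies true = true
not ((S and (S implies R)) implies (Q implies S)) = not true = false
They differ because Weak Kleene logic and Kleene's strong three-valued logic K3 treat undefined differently under the binary connectives.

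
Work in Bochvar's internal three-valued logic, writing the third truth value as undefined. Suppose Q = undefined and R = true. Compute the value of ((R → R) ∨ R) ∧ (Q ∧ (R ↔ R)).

undefined

R → R = true → true = true
(R → R) ∨ R = true ∨ true = true
R ↔ R = true ↔ true = true
Q ∧ (R ↔ R) = undefined ∧ true = undefined
((R → R) ∨ R) ∧ (Q ∧ (R ↔ R)) = true ∧ undefined = undefined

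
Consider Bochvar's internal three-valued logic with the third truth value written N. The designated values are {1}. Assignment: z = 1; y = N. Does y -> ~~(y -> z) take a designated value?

y -> z = N -> 1 = N  [any arg is the third value ⇒ result is the third value]
~(y -> z) = ~N = N
~~(y -> z) = ~N = N
y -> ~~(y -> z) = N -> N = N
N ∉ {1}.

No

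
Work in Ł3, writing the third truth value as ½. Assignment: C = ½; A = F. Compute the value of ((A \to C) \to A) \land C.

F

A \to C = F \to ½ = T  [min(1, 1−0+½)]
(A \to C) \to A = T \to F = F
((A \to C) \to A) \land C = F \land ½ = F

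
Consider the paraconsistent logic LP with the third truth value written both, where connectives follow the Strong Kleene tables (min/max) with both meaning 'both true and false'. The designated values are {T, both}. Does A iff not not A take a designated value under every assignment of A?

Yes

Every assignment of A over {T, both, F} gives a value in {T, both}.
In particular, with A=both: A iff not not A = both.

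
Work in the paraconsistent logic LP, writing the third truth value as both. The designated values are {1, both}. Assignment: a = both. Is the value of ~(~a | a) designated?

~a = ~both = both
~a | a = both | both = both
~(~a | a) = ~both = both
both ∈ {1, both}.

Yes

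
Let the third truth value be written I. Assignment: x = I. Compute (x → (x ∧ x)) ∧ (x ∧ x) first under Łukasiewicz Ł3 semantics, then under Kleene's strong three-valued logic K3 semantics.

I; I

In Łukasiewicz Ł3: x ∧ x = I ∧ I = I
x → (x ∧ x) = I → I = true  [min(1, 1−½+½)]
x ∧ x = I ∧ I = I
(x → (x ∧ x)) ∧ (x ∧ x) = true ∧ I = I
In Kleene's strong three-valued logic K3: x ∧ x = I ∧ I = I
x → (x ∧ x) = I → I = I
x ∧ x = I ∧ I = I
(x → (x ∧ x)) ∧ (x ∧ x) = I ∧ I = I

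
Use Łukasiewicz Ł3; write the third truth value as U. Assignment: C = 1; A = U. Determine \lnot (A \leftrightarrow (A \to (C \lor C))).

U

C \lor C = 1 \lor 1 = 1
A \to (C \lor C) = U \to 1 = 1  [min(1, 1−½+1)]
A \leftrightarrow (A \to (C \lor C)) = U \leftrightarrow 1 = U
\lnot (A \leftrightarrow (A \to (C \lor C))) = \lnot U = U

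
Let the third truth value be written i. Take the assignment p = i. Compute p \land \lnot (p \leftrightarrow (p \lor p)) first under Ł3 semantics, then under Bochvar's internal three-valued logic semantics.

False; i

In Ł3: p \lor p = i \lor i = i
p \leftrightarrow (p \lor p) = i \leftrightarrow i = True  [1 − |½−½|]
\lnot (p \leftrightarrow (p \lor p)) = \lnot True = False
p \land \lnot (p \leftrightarrow (p \lor p)) = i \land False = False
In Bochvar's internal three-valued logic: p \lor p = i \lor i = i
p \leftrightarrow (p \lor p) = i \leftrightarrow i = i
\lnot (p \leftrightarrow (p \lor p)) = \lnot i = i
p \land \lnot (p \leftrightarrow (p \lor p)) = i \land i = i
They differ because Ł3 and Bochvar's internal three-valued logic treat i differently under the binary connectives.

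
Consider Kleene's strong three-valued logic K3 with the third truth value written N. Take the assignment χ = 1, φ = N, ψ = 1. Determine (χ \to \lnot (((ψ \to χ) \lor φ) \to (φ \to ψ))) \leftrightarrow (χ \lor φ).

ψ \to χ = 1 \to 1 = 1
(ψ \to χ) \lor φ = 1 \lor N = 1
φ \to ψ = N \to 1 = 1
((ψ \to χ) \lor φ) \to (φ \to ψ) = 1 \to 1 = 1
\lnot (((ψ \to χ) \lor φ) \to (φ \to ψ)) = \lnot 1 = 0
χ \to \lnot (((ψ \to χ) \lor φ) \to (φ \to ψ)) = 1 \to 0 = 0
χ \lor φ = 1 \lor N = 1
(χ \to \lnot (((ψ \to χ) \lor φ) \to (φ \to ψ))) \leftrightarrow (χ \lor φ) = 0 \leftrightarrow 1 = 0

0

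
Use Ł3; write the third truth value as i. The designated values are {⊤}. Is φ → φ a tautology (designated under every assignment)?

Every assignment of φ over {⊤, i, ⊥} gives a value in {⊤}.
In particular, with φ=i: φ → φ = ⊤.

Yes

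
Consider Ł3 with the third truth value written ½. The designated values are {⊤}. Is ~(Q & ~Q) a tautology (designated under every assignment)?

No

Countermodel: Q=½ gives ½, which is not designated.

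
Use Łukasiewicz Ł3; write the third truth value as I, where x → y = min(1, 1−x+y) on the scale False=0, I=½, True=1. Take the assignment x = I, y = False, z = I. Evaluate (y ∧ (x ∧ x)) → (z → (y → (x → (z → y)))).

x ∧ x = I ∧ I = I
y ∧ (x ∧ x) = False ∧ I = False
z → y = I → False = I
x → (z → y) = I → I = True
y → (x → (z → y)) = False → True = True
z → (y → (x → (z → y))) = I → True = True
(y ∧ (x ∧ x)) → (z → (y → (x → (z → y)))) = False → True = True

True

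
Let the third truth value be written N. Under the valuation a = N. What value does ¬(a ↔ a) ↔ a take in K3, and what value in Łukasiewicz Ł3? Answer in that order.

In K3: a ↔ a = N ↔ N = N
¬(a ↔ a) = ¬N = N
¬(a ↔ a) ↔ a = N ↔ N = N
In Łukasiewicz Ł3: a ↔ a = N ↔ N = T
¬(a ↔ a) = ¬T = F
¬(a ↔ a) ↔ a = F ↔ N = N

N; N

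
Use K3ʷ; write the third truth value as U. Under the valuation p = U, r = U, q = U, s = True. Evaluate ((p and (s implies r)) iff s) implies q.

U

s implies r = True implies U = U  [any arg is the third value ⇒ result is the third value]
p and (s implies r) = U and U = U
(p and (s implies r)) iff s = U iff True = U
((p and (s implies r)) iff s) implies q = U implies U = U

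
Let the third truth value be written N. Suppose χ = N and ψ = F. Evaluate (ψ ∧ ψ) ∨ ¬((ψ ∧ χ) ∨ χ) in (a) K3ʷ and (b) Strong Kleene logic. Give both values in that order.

In K3ʷ: ψ ∧ ψ = F ∧ F = F
ψ ∧ χ = F ∧ N = N
(ψ ∧ χ) ∨ χ = N ∨ N = N
¬((ψ ∧ χ) ∨ χ) = ¬N = N
(ψ ∧ ψ) ∨ ¬((ψ ∧ χ) ∨ χ) = F ∨ N = N
In Strong Kleene logic: ψ ∧ ψ = F ∧ F = F
ψ ∧ χ = F ∧ N = F
(ψ ∧ χ) ∨ χ = F ∨ N = N
¬((ψ ∧ χ) ∨ χ) = ¬N = N
(ψ ∧ ψ) ∨ ¬((ψ ∧ χ) ∨ χ) = F ∨ N = N

N; N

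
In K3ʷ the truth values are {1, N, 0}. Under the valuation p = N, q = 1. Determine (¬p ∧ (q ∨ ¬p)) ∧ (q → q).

N

¬p = ¬N = N
¬p = ¬N = N
q ∨ ¬p = 1 ∨ N = N
¬p ∧ (q ∨ ¬p) = N ∧ N = N
q → q = 1 → 1 = 1
(¬p ∧ (q ∨ ¬p)) ∧ (q → q) = N ∧ 1 = N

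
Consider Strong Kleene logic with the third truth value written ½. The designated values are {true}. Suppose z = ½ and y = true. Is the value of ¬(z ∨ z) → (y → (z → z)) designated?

z ∨ z = ½ ∨ ½ = ½
¬(z ∨ z) = ¬½ = ½
z → z = ½ → ½ = ½
y → (z → z) = true → ½ = ½
¬(z ∨ z) → (y → (z → z)) = ½ → ½ = ½
½ ∉ {true}.

No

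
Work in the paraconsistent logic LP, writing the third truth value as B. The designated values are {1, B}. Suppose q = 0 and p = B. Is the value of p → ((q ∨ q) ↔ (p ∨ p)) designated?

q ∨ q = 0 ∨ 0 = 0
p ∨ p = B ∨ B = B
(q ∨ q) ↔ (p ∨ p) = 0 ↔ B = B
p → ((q ∨ q) ↔ (p ∨ p)) = B → B = B
B ∈ {1, B}.

Yes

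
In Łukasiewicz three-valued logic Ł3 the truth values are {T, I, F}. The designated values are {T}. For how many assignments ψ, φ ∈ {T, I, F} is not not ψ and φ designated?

Designated under: (ψ=T, φ=T).

1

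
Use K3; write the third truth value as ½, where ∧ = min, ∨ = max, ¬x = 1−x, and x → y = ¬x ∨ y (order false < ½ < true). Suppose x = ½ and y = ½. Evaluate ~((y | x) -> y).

½

y | x = ½ | ½ = ½
(y | x) -> y = ½ -> ½ = ½  [~½ | ½]
~((y | x) -> y) = ~½ = ½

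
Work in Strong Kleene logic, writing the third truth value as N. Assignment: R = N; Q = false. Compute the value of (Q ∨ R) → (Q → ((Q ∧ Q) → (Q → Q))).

true

Q ∨ R = false ∨ N = N
Q ∧ Q = false ∧ false = false
Q → Q = false → false = true
(Q ∧ Q) → (Q → Q) = false → true = true
Q → ((Q ∧ Q) → (Q → Q)) = false → true = true
(Q ∨ R) → (Q → ((Q ∧ Q) → (Q → Q))) = N → true = true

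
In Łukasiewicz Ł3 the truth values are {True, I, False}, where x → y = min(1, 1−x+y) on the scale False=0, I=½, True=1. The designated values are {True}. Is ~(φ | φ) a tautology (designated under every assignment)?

No

Countermodel: φ=True gives False, which is not designated.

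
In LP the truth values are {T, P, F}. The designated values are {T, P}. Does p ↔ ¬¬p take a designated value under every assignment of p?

Yes

Every assignment of p over {T, P, F} gives a value in {T, P}.
In particular, with p=P: p ↔ ¬¬p = P.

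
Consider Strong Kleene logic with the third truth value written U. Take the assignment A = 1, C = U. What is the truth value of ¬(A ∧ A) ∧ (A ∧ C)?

0

A ∧ A = 1 ∧ 1 = 1
¬(A ∧ A) = ¬1 = 0
A ∧ C = 1 ∧ U = U
¬(A ∧ A) ∧ (A ∧ C) = 0 ∧ U = 0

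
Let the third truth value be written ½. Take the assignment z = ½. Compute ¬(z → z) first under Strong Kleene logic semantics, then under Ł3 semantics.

½; ⊥

In Strong Kleene logic: z → z = ½ → ½ = ½
¬(z → z) = ¬½ = ½
In Ł3: z → z = ½ → ½ = ⊤  [min(1, 1−½+½)]
¬(z → z) = ¬⊤ = ⊥
They differ because Strong Kleene logic and Ł3 treat ½ differently under implication.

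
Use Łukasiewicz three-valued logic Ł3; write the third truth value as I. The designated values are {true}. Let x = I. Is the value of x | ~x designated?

No

~x = ~I = I
x | ~x = I | I = I
I ∉ {true}.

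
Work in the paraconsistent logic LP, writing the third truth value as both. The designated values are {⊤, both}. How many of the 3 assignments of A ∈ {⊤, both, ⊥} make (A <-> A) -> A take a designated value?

A=⊤: ⊤ ✓
A=both: both ✓
A=⊥: ⊥ ·

2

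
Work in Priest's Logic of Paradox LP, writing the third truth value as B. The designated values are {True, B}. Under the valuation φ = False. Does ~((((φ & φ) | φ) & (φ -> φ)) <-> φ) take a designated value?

φ & φ = False & False = False
(φ & φ) | φ = False | False = False
φ -> φ = False -> False = True
((φ & φ) | φ) & (φ -> φ) = False & True = False
(((φ & φ) | φ) & (φ -> φ)) <-> φ = False <-> False = True
~((((φ & φ) | φ) & (φ -> φ)) <-> φ) = ~True = False
False ∉ {True, B}.

No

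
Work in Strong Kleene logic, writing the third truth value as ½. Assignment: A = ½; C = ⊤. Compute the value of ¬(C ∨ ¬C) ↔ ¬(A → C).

⊤

¬C = ¬⊤ = ⊥
C ∨ ¬C = ⊤ ∨ ⊥ = ⊤
¬(C ∨ ¬C) = ¬⊤ = ⊥
A → C = ½ → ⊤ = ⊤  [¬½ ∨ ⊤]
¬(A → C) = ¬⊤ = ⊥
¬(C ∨ ¬C) ↔ ¬(A → C) = ⊥ ↔ ⊥ = ⊤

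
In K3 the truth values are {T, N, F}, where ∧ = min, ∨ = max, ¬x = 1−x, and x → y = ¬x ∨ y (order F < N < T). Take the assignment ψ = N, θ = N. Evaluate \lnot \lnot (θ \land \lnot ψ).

\lnot ψ = \lnot N = N
θ \land \lnot ψ = N \land N = N
\lnot (θ \land \lnot ψ) = \lnot N = N
\lnot \lnot (θ \land \lnot ψ) = \lnot N = N

N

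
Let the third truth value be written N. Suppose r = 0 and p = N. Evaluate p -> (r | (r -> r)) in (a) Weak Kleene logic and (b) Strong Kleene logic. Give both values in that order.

In Weak Kleene logic: r -> r = 0 -> 0 = 1
r | (r -> r) = 0 | 1 = 1
p -> (r | (r -> r)) = N -> 1 = N  [any arg is the third value ⇒ result is the third value]
In Strong Kleene logic: r -> r = 0 -> 0 = 1
r | (r -> r) = 0 | 1 = 1
p -> (r | (r -> r)) = N -> 1 = 1  [~N | 1]
They differ because Weak Kleene logic and Strong Kleene logic treat N differently under the binary connectives.

N; 1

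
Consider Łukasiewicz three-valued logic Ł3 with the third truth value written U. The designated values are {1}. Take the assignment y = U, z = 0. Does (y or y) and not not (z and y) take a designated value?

y or y = U or U = U
z and y = 0 and U = 0
not (z and y) = not 0 = 1
not not (z and y) = not 1 = 0
(y or y) and not not (z and y) = U and 0 = 0
0 ∉ {1}.

No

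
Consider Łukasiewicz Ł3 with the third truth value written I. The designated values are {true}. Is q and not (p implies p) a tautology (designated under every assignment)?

Countermodel: q=true, p=true gives false, which is not designated.

No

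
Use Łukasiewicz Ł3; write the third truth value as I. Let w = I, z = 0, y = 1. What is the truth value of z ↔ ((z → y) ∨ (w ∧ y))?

z → y = 0 → 1 = 1
w ∧ y = I ∧ 1 = I
(z → y) ∨ (w ∧ y) = 1 ∨ I = 1
z ↔ ((z → y) ∨ (w ∧ y)) = 0 ↔ 1 = 0

0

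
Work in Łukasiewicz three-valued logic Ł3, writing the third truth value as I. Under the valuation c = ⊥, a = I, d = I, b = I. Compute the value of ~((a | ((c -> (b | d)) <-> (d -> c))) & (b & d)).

b | d = I | I = I
c -> (b | d) = ⊥ -> I = ⊤  [min(1, 1−0+½)]
d -> c = I -> ⊥ = I
(c -> (b | d)) <-> (d -> c) = ⊤ <-> I = I
a | ((c -> (b | d)) <-> (d -> c)) = I | I = I
b & d = I & I = I
(a | ((c -> (b | d)) <-> (d -> c))) & (b & d) = I & I = I
~((a | ((c -> (b | d)) <-> (d -> c))) & (b & d)) = ~I = I

I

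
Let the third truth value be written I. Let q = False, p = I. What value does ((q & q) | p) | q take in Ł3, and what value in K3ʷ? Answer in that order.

I; I

In Ł3: q & q = False & False = False
(q & q) | p = False | I = I
((q & q) | p) | q = I | False = I
In K3ʷ: q & q = False & False = False
(q & q) | p = False | I = I
((q & q) | p) | q = I | False = I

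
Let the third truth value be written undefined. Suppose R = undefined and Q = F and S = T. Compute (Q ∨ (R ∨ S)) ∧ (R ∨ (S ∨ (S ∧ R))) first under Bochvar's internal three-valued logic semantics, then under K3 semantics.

In Bochvar's internal three-valued logic: R ∨ S = undefined ∨ T = undefined
Q ∨ (R ∨ S) = F ∨ undefined = undefined
S ∧ R = T ∧ undefined = undefined
S ∨ (S ∧ R) = T ∨ undefined = undefined
R ∨ (S ∨ (S ∧ R)) = undefined ∨ undefined = undefined
(Q ∨ (R ∨ S)) ∧ (R ∨ (S ∨ (S ∧ R))) = undefined ∧ undefined = undefined
In K3: R ∨ S = undefined ∨ T = T
Q ∨ (R ∨ S) = F ∨ T = T
S ∧ R = T ∧ undefined = undefined
S ∨ (S ∧ R) = T ∨ undefined = T
R ∨ (S ∨ (S ∧ R)) = undefined ∨ T = T
(Q ∨ (R ∨ S)) ∧ (R ∨ (S ∨ (S ∧ R))) = T ∧ T = T
They differ because Bochvar's internal three-valued logic and K3 treat undefined differently under the binary connectives.

undefined; T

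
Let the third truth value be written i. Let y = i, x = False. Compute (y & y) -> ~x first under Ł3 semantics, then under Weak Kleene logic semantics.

True; i

In Ł3: y & y = i & i = i
~x = ~False = True
(y & y) -> ~x = i -> True = True  [min(1, 1−½+1)]
In Weak Kleene logic: y & y = i & i = i
~x = ~False = True
(y & y) -> ~x = i -> True = i  [any arg is the third value ⇒ result is the third value]
They differ because Ł3 and Weak Kleene logic treat i differently under the binary connectives.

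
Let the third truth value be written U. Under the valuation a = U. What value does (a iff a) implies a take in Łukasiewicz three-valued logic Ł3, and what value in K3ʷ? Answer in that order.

In Łukasiewicz three-valued logic Ł3: a iff a = U iff U = T  [1 − |½−½|]
(a iff a) implies a = T implies U = U
In K3ʷ: a iff a = U iff U = U
(a iff a) implies a = U implies U = U

U; U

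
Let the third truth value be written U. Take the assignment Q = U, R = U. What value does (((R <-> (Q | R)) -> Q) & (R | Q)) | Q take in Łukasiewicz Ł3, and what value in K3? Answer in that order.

In Łukasiewicz Ł3: Q | R = U | U = U
R <-> (Q | R) = U <-> U = True
(R <-> (Q | R)) -> Q = True -> U = U
R | Q = U | U = U
((R <-> (Q | R)) -> Q) & (R | Q) = U & U = U
(((R <-> (Q | R)) -> Q) & (R | Q)) | Q = U | U = U
In K3: Q | R = U | U = U
R <-> (Q | R) = U <-> U = U
(R <-> (Q | R)) -> Q = U -> U = U  [~U | U]
R | Q = U | U = U
((R <-> (Q | R)) -> Q) & (R | Q) = U & U = U
(((R <-> (Q | R)) -> Q) & (R | Q)) | Q = U | U = U

U; U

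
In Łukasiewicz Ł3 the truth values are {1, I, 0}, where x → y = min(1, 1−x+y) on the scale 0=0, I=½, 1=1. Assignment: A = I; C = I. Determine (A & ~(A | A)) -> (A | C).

1

A | A = I | I = I
~(A | A) = ~I = I
A & ~(A | A) = I & I = I
A | C = I | I = I
(A & ~(A | A)) -> (A | C) = I -> I = 1  [min(1, 1−½+½)]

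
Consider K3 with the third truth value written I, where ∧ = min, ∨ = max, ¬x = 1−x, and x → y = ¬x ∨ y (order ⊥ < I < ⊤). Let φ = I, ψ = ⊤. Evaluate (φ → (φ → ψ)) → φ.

φ → ψ = I → ⊤ = ⊤  [¬I ∨ ⊤]
φ → (φ → ψ) = I → ⊤ = ⊤
(φ → (φ → ψ)) → φ = ⊤ → I = I

I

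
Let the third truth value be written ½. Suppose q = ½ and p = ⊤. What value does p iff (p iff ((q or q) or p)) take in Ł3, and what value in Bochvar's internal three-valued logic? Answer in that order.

In Ł3: q or q = ½ or ½ = ½
(q or q) or p = ½ or ⊤ = ⊤
p iff ((q or q) or p) = ⊤ iff ⊤ = ⊤
p iff (p iff ((q or q) or p)) = ⊤ iff ⊤ = ⊤
In Bochvar's internal three-valued logic: q or q = ½ or ½ = ½
(q or q) or p = ½ or ⊤ = ½
p iff ((q or q) or p) = ⊤ iff ½ = ½
p iff (p iff ((q or q) or p)) = ⊤ iff ½ = ½
They differ because Ł3 and Bochvar's internal three-valued logic treat ½ differently under the binary connectives.

⊤; ½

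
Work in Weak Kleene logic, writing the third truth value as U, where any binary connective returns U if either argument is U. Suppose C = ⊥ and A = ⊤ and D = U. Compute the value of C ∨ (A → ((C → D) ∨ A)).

U

C → D = ⊥ → U = U  [any arg is the third value ⇒ result is the third value]
(C → D) ∨ A = U ∨ ⊤ = U
A → ((C → D) ∨ A) = ⊤ → U = U
C ∨ (A → ((C → D) ∨ A)) = ⊥ ∨ U = U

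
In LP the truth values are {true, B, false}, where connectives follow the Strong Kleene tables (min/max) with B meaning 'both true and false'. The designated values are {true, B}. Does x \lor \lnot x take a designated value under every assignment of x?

Every assignment of x over {true, B, false} gives a value in {true, B}.
In particular, with x=B: x \lor \lnot x = B.

Yes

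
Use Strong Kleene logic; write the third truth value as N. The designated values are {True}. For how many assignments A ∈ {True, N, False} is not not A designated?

A=True: True ✓
A=N: N ·
A=False: False ·

1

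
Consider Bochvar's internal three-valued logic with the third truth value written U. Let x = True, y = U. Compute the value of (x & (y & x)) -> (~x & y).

y & x = U & True = U
x & (y & x) = True & U = U
~x = ~True = False
~x & y = False & U = U
(x & (y & x)) -> (~x & y) = U -> U = U

U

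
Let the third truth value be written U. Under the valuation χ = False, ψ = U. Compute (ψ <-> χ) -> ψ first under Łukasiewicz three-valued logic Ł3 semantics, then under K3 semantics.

In Łukasiewicz three-valued logic Ł3: ψ <-> χ = U <-> False = U  [1 − |½−0|]
(ψ <-> χ) -> ψ = U -> U = True
In K3: ψ <-> χ = U <-> False = U
(ψ <-> χ) -> ψ = U -> U = U
They differ because Łukasiewicz three-valued logic Ł3 and K3 treat U differently under implication.

True; U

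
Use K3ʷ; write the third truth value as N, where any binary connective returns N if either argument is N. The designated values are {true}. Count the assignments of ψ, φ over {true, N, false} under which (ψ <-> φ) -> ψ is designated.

Designated under: (ψ=true, φ=true); (ψ=true, φ=false); (ψ=false, φ=true).

3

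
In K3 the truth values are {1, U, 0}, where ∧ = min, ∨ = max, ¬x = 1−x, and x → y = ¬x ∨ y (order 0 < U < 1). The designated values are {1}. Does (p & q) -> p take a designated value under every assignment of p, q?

No

Countermodel: p=U, q=1 gives U, which is not designated.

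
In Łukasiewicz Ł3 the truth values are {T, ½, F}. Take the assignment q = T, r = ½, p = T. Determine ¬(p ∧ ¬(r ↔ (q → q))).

½

q → q = T → T = T
r ↔ (q → q) = ½ ↔ T = ½  [1 − |½−1|]
¬(r ↔ (q → q)) = ¬½ = ½
p ∧ ¬(r ↔ (q → q)) = T ∧ ½ = ½
¬(p ∧ ¬(r ↔ (q → q))) = ¬½ = ½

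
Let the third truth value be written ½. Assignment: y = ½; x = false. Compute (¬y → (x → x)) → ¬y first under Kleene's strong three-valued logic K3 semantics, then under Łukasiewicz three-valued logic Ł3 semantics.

In Kleene's strong three-valued logic K3: ¬y = ¬½ = ½
x → x = false → false = true
¬y → (x → x) = ½ → true = true
¬y = ¬½ = ½
(¬y → (x → x)) → ¬y = true → ½ = ½
In Łukasiewicz three-valued logic Ł3: ¬y = ¬½ = ½
x → x = false → false = true
¬y → (x → x) = ½ → true = true  [min(1, 1−½+1)]
¬y = ¬½ = ½
(¬y → (x → x)) → ¬y = true → ½ = ½

½; ½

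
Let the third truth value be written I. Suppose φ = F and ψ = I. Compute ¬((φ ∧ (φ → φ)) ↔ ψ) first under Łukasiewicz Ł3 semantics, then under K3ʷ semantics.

In Łukasiewicz Ł3: φ → φ = F → F = T
φ ∧ (φ → φ) = F ∧ T = F
(φ ∧ (φ → φ)) ↔ ψ = F ↔ I = I
¬((φ ∧ (φ → φ)) ↔ ψ) = ¬I = I
In K3ʷ: φ → φ = F → F = T
φ ∧ (φ → φ) = F ∧ T = F
(φ ∧ (φ → φ)) ↔ ψ = F ↔ I = I
¬((φ ∧ (φ → φ)) ↔ ψ) = ¬I = I

I; I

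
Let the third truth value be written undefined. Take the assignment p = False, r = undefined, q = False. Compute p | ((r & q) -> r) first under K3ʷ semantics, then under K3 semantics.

In K3ʷ: r & q = undefined & False = undefined
(r & q) -> r = undefined -> undefined = undefined  [any arg is the third value ⇒ result is the third value]
p | ((r & q) -> r) = False | undefined = undefined
In K3: r & q = undefined & False = False
(r & q) -> r = False -> undefined = True
p | ((r & q) -> r) = False | True = True
They differ because K3ʷ and K3 treat undefined differently under the binary connectives.

undefined; True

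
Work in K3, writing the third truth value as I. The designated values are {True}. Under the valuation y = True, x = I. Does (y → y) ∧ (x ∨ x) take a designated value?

y → y = True → True = True
x ∨ x = I ∨ I = I
(y → y) ∧ (x ∨ x) = True ∧ I = I
I ∉ {True}.

No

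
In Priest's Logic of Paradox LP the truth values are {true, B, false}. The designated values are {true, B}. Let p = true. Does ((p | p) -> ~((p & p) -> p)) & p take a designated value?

No

p | p = true | true = true
p & p = true & true = true
(p & p) -> p = true -> true = true
~((p & p) -> p) = ~true = false
(p | p) -> ~((p & p) -> p) = true -> false = false
((p | p) -> ~((p & p) -> p)) & p = false & true = false
false ∉ {true, B}.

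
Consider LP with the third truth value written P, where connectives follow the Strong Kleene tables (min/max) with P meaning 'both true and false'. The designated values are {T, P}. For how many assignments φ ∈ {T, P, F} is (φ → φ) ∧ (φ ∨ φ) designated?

φ=T: T ✓
φ=P: P ✓
φ=F: F ·

2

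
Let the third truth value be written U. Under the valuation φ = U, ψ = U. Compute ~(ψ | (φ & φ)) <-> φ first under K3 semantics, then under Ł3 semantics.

In K3: φ & φ = U & U = U
ψ | (φ & φ) = U | U = U
~(ψ | (φ & φ)) = ~U = U
~(ψ | (φ & φ)) <-> φ = U <-> U = U
In Ł3: φ & φ = U & U = U
ψ | (φ & φ) = U | U = U
~(ψ | (φ & φ)) = ~U = U
~(ψ | (φ & φ)) <-> φ = U <-> U = True
They differ because K3 and Ł3 treat U differently under implication.

U; True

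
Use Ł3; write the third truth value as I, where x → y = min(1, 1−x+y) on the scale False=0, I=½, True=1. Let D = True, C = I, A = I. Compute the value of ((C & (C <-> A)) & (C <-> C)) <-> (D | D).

I

C <-> A = I <-> I = True
C & (C <-> A) = I & True = I
C <-> C = I <-> I = True
(C & (C <-> A)) & (C <-> C) = I & True = I
D | D = True | True = True
((C & (C <-> A)) & (C <-> C)) <-> (D | D) = I <-> True = I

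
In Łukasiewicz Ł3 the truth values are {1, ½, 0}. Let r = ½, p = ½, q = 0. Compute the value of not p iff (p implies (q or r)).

not p = not ½ = ½
q or r = 0 or ½ = ½
p implies (q or r) = ½ implies ½ = 1  [min(1, 1−½+½)]
not p iff (p implies (q or r)) = ½ iff 1 = ½

½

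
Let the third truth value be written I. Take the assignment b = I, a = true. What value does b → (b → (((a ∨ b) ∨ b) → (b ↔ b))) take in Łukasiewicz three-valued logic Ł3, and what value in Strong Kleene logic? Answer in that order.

true; I

In Łukasiewicz three-valued logic Ł3: a ∨ b = true ∨ I = true
(a ∨ b) ∨ b = true ∨ I = true
b ↔ b = I ↔ I = true  [1 − |½−½|]
((a ∨ b) ∨ b) → (b ↔ b) = true → true = true
b → (((a ∨ b) ∨ b) → (b ↔ b)) = I → true = true
b → (b → (((a ∨ b) ∨ b) → (b ↔ b))) = I → true = true
In Strong Kleene logic: a ∨ b = true ∨ I = true
(a ∨ b) ∨ b = true ∨ I = true
b ↔ b = I ↔ I = I
((a ∨ b) ∨ b) → (b ↔ b) = true → I = I
b → (((a ∨ b) ∨ b) → (b ↔ b)) = I → I = I
b → (b → (((a ∨ b) ∨ b) → (b ↔ b))) = I → I = I
They differ because Łukasiewicz three-valued logic Ł3 and Strong Kleene logic treat I differently under implication.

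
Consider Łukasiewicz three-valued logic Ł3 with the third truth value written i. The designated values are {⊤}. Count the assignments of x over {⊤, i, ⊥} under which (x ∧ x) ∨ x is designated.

x=⊤: ⊤ ✓
x=i: i ·
x=⊥: ⊥ ·

1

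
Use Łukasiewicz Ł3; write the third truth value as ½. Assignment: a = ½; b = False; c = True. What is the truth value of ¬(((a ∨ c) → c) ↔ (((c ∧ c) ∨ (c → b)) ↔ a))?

½

a ∨ c = ½ ∨ True = True
(a ∨ c) → c = True → True = True
c ∧ c = True ∧ True = True
c → b = True → False = False
(c ∧ c) ∨ (c → b) = True ∨ False = True
((c ∧ c) ∨ (c → b)) ↔ a = True ↔ ½ = ½
((a ∨ c) → c) ↔ (((c ∧ c) ∨ (c → b)) ↔ a) = True ↔ ½ = ½
¬(((a ∨ c) → c) ↔ (((c ∧ c) ∨ (c → b)) ↔ a)) = ¬½ = ½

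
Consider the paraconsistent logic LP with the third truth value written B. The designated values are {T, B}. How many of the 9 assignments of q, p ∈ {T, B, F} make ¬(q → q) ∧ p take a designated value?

2

Designated under: (q=B, p=T); (q=B, p=B).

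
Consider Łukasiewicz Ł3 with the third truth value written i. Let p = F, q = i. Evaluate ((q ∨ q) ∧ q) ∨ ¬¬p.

i

q ∨ q = i ∨ i = i
(q ∨ q) ∧ q = i ∧ i = i
¬p = ¬F = T
¬¬p = ¬T = F
((q ∨ q) ∧ q) ∨ ¬¬p = i ∨ F = i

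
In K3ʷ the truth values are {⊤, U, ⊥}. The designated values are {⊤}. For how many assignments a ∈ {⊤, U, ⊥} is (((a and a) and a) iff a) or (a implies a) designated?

2

a=⊤: ⊤ ✓
a=U: U ·
a=⊥: ⊤ ✓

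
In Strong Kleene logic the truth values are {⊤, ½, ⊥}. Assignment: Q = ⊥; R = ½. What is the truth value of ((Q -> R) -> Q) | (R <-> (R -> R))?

Q -> R = ⊥ -> ½ = ⊤  [~⊥ | ½]
(Q -> R) -> Q = ⊤ -> ⊥ = ⊥
R -> R = ½ -> ½ = ½
R <-> (R -> R) = ½ <-> ½ = ½
((Q -> R) -> Q) | (R <-> (R -> R)) = ⊥ | ½ = ½

½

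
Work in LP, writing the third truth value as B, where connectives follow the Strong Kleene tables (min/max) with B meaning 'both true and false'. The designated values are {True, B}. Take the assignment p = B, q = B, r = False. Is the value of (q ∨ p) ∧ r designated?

q ∨ p = B ∨ B = B
(q ∨ p) ∧ r = B ∧ False = False
False ∉ {True, B}.

No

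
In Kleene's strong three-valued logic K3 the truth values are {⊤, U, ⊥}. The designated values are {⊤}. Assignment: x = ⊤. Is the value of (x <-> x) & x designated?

x <-> x = ⊤ <-> ⊤ = ⊤
(x <-> x) & x = ⊤ & ⊤ = ⊤
⊤ ∈ {⊤}.

Yes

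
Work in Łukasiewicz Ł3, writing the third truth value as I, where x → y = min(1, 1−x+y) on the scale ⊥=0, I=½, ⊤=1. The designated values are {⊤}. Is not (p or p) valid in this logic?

Countermodel: p=⊤ gives ⊥, which is not designated.

No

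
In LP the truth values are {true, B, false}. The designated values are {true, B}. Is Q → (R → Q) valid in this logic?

Every assignment of Q, R over {true, B, false} gives a value in {true, B}.
In particular, with Q=B, R=B: Q → (R → Q) = B.

Yes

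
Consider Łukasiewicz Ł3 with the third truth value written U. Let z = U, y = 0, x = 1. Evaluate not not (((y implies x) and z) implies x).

1

y implies x = 0 implies 1 = 1
(y implies x) and z = 1 and U = U
((y implies x) and z) implies x = U implies 1 = 1  [min(1, 1−½+1)]
not (((y implies x) and z) implies x) = not 1 = 0
not not (((y implies x) and z) implies x) = not 0 = 1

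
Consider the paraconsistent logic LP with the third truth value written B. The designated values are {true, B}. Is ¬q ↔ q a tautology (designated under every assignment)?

Countermodel: q=true gives false, which is not designated.

No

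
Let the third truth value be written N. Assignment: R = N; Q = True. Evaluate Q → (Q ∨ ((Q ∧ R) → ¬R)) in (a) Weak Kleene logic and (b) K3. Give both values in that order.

N; True

In Weak Kleene logic: Q ∧ R = True ∧ N = N
¬R = ¬N = N
(Q ∧ R) → ¬R = N → N = N  [any arg is the third value ⇒ result is the third value]
Q ∨ ((Q ∧ R) → ¬R) = True ∨ N = N
Q → (Q ∨ ((Q ∧ R) → ¬R)) = True → N = N
In K3: Q ∧ R = True ∧ N = N
¬R = ¬N = N
(Q ∧ R) → ¬R = N → N = N  [¬N ∨ N]
Q ∨ ((Q ∧ R) → ¬R) = True ∨ N = True
Q → (Q ∨ ((Q ∧ R) → ¬R)) = True → True = True
They differ because Weak Kleene logic and K3 treat N differently under the binary connectives.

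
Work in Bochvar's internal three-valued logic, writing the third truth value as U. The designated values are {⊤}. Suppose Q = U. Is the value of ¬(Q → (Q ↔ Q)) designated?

Q ↔ Q = U ↔ U = U
Q → (Q ↔ Q) = U → U = U  [any arg is the third value ⇒ result is the third value]
¬(Q → (Q ↔ Q)) = ¬U = U
U ∉ {⊤}.

No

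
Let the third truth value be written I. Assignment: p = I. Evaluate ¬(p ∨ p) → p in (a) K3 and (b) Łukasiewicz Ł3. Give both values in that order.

I; true

In K3: p ∨ p = I ∨ I = I
¬(p ∨ p) = ¬I = I
¬(p ∨ p) → p = I → I = I  [¬I ∨ I]
In Łukasiewicz Ł3: p ∨ p = I ∨ I = I
¬(p ∨ p) = ¬I = I
¬(p ∨ p) → p = I → I = true
They differ because K3 and Łukasiewicz Ł3 treat I differently under implication.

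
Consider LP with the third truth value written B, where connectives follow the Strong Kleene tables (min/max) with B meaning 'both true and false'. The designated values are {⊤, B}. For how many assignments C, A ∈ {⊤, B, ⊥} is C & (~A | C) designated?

6

Of the 9 assignments, 6 give a value in {⊤, B}.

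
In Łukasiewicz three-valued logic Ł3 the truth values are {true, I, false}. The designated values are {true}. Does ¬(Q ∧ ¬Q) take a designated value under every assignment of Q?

No

Countermodel: Q=I gives I, which is not designated.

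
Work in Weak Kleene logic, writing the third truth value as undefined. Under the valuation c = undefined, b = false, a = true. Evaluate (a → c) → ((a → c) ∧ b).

a → c = true → undefined = undefined  [any arg is the third value ⇒ result is the third value]
a → c = true → undefined = undefined
(a → c) ∧ b = undefined ∧ false = undefined
(a → c) → ((a → c) ∧ b) = undefined → undefined = undefined

undefined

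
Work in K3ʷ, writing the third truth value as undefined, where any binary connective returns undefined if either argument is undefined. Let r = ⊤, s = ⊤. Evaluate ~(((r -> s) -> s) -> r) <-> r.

r -> s = ⊤ -> ⊤ = ⊤
(r -> s) -> s = ⊤ -> ⊤ = ⊤
((r -> s) -> s) -> r = ⊤ -> ⊤ = ⊤
~(((r -> s) -> s) -> r) = ~⊤ = ⊥
~(((r -> s) -> s) -> r) <-> r = ⊥ <-> ⊤ = ⊥

⊥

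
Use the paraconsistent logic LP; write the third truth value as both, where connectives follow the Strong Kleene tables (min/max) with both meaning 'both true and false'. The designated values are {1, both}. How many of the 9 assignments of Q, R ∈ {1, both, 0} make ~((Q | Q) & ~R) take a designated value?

8

Of the 9 assignments, 8 give a value in {1, both}.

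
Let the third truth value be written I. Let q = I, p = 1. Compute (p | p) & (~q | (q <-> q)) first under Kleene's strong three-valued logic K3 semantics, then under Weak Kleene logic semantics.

I; I

In Kleene's strong three-valued logic K3: p | p = 1 | 1 = 1
~q = ~I = I
q <-> q = I <-> I = I
~q | (q <-> q) = I | I = I
(p | p) & (~q | (q <-> q)) = 1 & I = I
In Weak Kleene logic: p | p = 1 | 1 = 1
~q = ~I = I
q <-> q = I <-> I = I
~q | (q <-> q) = I | I = I
(p | p) & (~q | (q <-> q)) = 1 & I = I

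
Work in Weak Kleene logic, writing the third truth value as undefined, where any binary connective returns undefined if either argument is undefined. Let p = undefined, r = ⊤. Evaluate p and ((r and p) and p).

undefined

r and p = ⊤ and undefined = undefined
(r and p) and p = undefined and undefined = undefined
p and ((r and p) and p) = undefined and undefined = undefined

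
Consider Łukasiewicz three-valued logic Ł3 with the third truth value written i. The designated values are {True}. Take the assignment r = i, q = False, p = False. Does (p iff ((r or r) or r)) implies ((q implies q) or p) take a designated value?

r or r = i or i = i
(r or r) or r = i or i = i
p iff ((r or r) or r) = False iff i = i
q implies q = False implies False = True
(q implies q) or p = True or False = True
(p iff ((r or r) or r)) implies ((q implies q) or p) = i implies True = True
True ∈ {True}.

Yes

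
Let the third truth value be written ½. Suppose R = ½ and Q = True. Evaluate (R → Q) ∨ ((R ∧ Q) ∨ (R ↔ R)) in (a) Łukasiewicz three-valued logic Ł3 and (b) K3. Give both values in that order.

In Łukasiewicz three-valued logic Ł3: R → Q = ½ → True = True  [min(1, 1−½+1)]
R ∧ Q = ½ ∧ True = ½
R ↔ R = ½ ↔ ½ = True
(R ∧ Q) ∨ (R ↔ R) = ½ ∨ True = True
(R → Q) ∨ ((R ∧ Q) ∨ (R ↔ R)) = True ∨ True = True
In K3: R → Q = ½ → True = True  [¬½ ∨ True]
R ∧ Q = ½ ∧ True = ½
R ↔ R = ½ ↔ ½ = ½
(R ∧ Q) ∨ (R ↔ R) = ½ ∨ ½ = ½
(R → Q) ∨ ((R ∧ Q) ∨ (R ↔ R)) = True ∨ ½ = True

True; True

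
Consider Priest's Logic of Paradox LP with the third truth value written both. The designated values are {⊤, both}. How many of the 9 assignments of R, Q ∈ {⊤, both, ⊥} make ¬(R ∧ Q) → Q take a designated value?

Of the 9 assignments, 6 give a value in {⊤, both}.

6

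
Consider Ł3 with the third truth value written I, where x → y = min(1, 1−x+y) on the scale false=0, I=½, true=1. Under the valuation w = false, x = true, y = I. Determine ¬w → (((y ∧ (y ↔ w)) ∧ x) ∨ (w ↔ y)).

I

¬w = ¬false = true
y ↔ w = I ↔ false = I  [1 − |½−0|]
y ∧ (y ↔ w) = I ∧ I = I
(y ∧ (y ↔ w)) ∧ x = I ∧ true = I
w ↔ y = false ↔ I = I
((y ∧ (y ↔ w)) ∧ x) ∨ (w ↔ y) = I ∨ I = I
¬w → (((y ∧ (y ↔ w)) ∧ x) ∨ (w ↔ y)) = true → I = I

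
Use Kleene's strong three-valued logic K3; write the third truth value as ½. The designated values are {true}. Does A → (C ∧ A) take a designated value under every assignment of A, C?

Countermodel: A=true, C=½ gives ½, which is not designated.

No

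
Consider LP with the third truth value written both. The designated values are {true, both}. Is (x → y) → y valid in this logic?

Countermodel: x=false, y=false gives false, which is not designated.

No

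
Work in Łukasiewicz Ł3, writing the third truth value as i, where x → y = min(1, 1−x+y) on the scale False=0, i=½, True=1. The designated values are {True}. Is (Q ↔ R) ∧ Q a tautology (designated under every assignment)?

Countermodel: Q=True, R=i gives i, which is not designated.

No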